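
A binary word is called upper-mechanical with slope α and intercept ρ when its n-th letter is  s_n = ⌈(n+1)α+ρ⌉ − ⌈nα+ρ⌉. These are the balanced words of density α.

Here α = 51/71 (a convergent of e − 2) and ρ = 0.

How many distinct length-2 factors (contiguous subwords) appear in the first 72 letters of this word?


3

t_n = ⌈(n·51)/71⌉ for n = 0 … 72:
  n=0…9: ⌈0/71⌉=0 ⌈51/71⌉=1 ⌈102/71⌉=2 ⌈153/71⌉=3 ⌈204/71⌉=3 ⌈255/71⌉=4 ⌈306/71⌉=5 ⌈357/71⌉=6 ⌈408/71⌉=6 ⌈459/71⌉=7
  n=10…19: ⌈510/71⌉=8 ⌈561/71⌉=8 ⌈612/71⌉=9 ⌈663/71⌉=10 ⌈714/71⌉=11 ⌈765/71⌉=11 ⌈816/71⌉=12 ⌈867/71⌉=13 ⌈918/71⌉=13 ⌈969/71⌉=14
  n=20…29: ⌈1020/71⌉=15 ⌈1071/71⌉=16 ⌈1122/71⌉=16 ⌈1173/71⌉=17 ⌈1224/71⌉=18 ⌈1275/71⌉=18 ⌈1326/71⌉=19 ⌈1377/71⌉=20 ⌈1428/71⌉=21 ⌈1479/71⌉=21
  n=30…39: ⌈1530/71⌉=22 ⌈1581/71⌉=23 ⌈1632/71⌉=23 ⌈1683/71⌉=24 ⌈1734/71⌉=25 ⌈1785/71⌉=26 ⌈1836/71⌉=26 ⌈1887/71⌉=27 ⌈1938/71⌉=28 ⌈1989/71⌉=29
  n=40…49: ⌈2040/71⌉=29 ⌈2091/71⌉=30 ⌈2142/71⌉=31 ⌈2193/71⌉=31 ⌈2244/71⌉=32 ⌈2295/71⌉=33 ⌈2346/71⌉=34 ⌈2397/71⌉=34 ⌈2448/71⌉=35 ⌈2499/71⌉=36
  n=50…59: ⌈2550/71⌉=36 ⌈2601/71⌉=37 ⌈2652/71⌉=38 ⌈2703/71⌉=39 ⌈2754/71⌉=39 ⌈2805/71⌉=40 ⌈2856/71⌉=41 ⌈2907/71⌉=41 ⌈2958/71⌉=42 ⌈3009/71⌉=43
  n=60…69: ⌈3060/71⌉=44 ⌈3111/71⌉=44 ⌈3162/71⌉=45 ⌈3213/71⌉=46 ⌈3264/71⌉=46 ⌈3315/71⌉=47 ⌈3366/71⌉=48 ⌈3417/71⌉=49 ⌈3468/71⌉=49 ⌈3519/71⌉=50
  n=70…72: ⌈3570/71⌉=51 ⌈3621/71⌉=51 ⌈3672/71⌉=52
s_n = t_(n+1) − t_n for n = 0 … 71 gives
prefix = 111011101101110110111011011101101110111011011101101110110111011011101101
slide a length-2 window over [0..1] … [70..71] (71 windows); first occurrence of each distinct factor:
  [  0..  1] 11
  [  2..  3] 10
  [  3..  4] 01
  (the other 68 windows repeat one of these)
distinct factors: {01, 10, 11}
count = 3  (Sturmian bound for length 2 is 3)


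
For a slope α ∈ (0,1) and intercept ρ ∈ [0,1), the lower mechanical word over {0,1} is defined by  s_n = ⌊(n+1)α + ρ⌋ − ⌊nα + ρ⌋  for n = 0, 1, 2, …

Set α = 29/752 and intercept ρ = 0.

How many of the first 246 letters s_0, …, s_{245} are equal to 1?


#1s = Σ_{n=0}^{245} s_n = Σ_{n=0}^{245} (⌊(n+1)α+ρ⌋ − ⌊nα+ρ⌋)
the sum telescopes: every ⌊nα+ρ⌋ with 0 < n < 246 appears once with + and once with −, leaving ⌊246α+ρ⌋ − ⌊0·α+ρ⌋
246α + ρ = (246·29) / 752 = 7134/752
ρ = 0/752
⌊7134/752⌋ = 9,  ⌊0/752⌋ = 0
#1s = 9 − 0 = 9

9


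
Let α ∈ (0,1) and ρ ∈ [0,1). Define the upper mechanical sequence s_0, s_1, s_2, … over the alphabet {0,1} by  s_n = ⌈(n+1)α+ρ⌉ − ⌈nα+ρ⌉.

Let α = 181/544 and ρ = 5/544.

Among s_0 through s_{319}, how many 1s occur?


#1s = Σ_{n=0}^{319} s_n = Σ_{n=0}^{319} (⌈(n+1)α+ρ⌉ − ⌈nα+ρ⌉)
the sum telescopes: every ⌈nα+ρ⌉ with 0 < n < 320 appears once with + and once with −, leaving ⌈320α+ρ⌉ − ⌈0·α+ρ⌉
320α + ρ = (320·181 + 5) / 544 = 57925/544
ρ = 5/544
⌈57925/544⌉ = 107,  ⌈5/544⌉ = 1
#1s = 107 − 1 = 106

106


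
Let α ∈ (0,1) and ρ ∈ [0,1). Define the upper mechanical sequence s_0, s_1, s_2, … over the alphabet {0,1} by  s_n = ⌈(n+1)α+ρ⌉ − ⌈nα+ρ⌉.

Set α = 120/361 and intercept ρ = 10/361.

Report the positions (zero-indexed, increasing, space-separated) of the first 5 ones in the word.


n=0: ⌈130/361⌉−⌈10/361⌉ = 1−1 = 0
n=1: ⌈250/361⌉−⌈130/361⌉ = 1−1 = 0
n=2: ⌈370/361⌉−⌈250/361⌉ = 2−1 = 1  ← one
n=3: ⌈490/361⌉−⌈370/361⌉ = 2−2 = 0
n=4: ⌈610/361⌉−⌈490/361⌉ = 2−2 = 0
n=5: ⌈730/361⌉−⌈610/361⌉ = 3−2 = 1  ← one
n=6: ⌈850/361⌉−⌈730/361⌉ = 3−3 = 0
n=7: ⌈970/361⌉−⌈850/361⌉ = 3−3 = 0
n=8: ⌈1090/361⌉−⌈970/361⌉ = 4−3 = 1  ← one
n=9: ⌈1210/361⌉−⌈1090/361⌉ = 4−4 = 0
n=10: ⌈1330/361⌉−⌈1210/361⌉ = 4−4 = 0
n=11: ⌈1450/361⌉−⌈1330/361⌉ = 5−4 = 1  ← one
n=12: ⌈1570/361⌉−⌈1450/361⌉ = 5−5 = 0
n=13: ⌈1690/361⌉−⌈1570/361⌉ = 5−5 = 0
n=14: ⌈1810/361⌉−⌈1690/361⌉ = 6−5 = 1  ← one
positions of the first 5 ones: 2 5 8 11 14

2 5 8 11 14


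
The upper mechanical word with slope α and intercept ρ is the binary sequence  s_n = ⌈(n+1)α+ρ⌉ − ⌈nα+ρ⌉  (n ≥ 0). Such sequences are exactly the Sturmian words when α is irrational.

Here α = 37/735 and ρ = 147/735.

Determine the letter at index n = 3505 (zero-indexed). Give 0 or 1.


0

(n+1)α + ρ = (3506·37 + 147) / 735 = 129869/735
nα + ρ     = (3505·37 + 147) / 735 = 129832/735
⌈129869/735⌉ = 177,  ⌈129832/735⌉ = 177
s_{3505} = 177 − 177 = 0


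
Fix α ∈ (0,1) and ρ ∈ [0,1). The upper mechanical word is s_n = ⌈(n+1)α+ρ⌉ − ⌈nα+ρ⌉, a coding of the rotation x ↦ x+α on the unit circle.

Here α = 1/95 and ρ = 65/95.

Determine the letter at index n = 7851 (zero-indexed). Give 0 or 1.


(n+1)α + ρ = (7852·1 + 65) / 95 = 7917/95
nα + ρ     = (7851·1 + 65) / 95 = 7916/95
⌈7917/95⌉ = 84,  ⌈7916/95⌉ = 84
s_{7851} = 84 − 84 = 0

0


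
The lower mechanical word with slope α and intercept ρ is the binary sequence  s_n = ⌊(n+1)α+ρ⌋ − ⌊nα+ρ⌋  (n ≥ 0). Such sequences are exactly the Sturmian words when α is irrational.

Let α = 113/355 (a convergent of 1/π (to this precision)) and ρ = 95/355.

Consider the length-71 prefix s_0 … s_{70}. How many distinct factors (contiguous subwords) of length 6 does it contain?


t_n = ⌊(n·113+95)/355⌋ for n = 0 … 71:
  n=0…9: ⌊95/355⌋=0 ⌊208/355⌋=0 ⌊321/355⌋=0 ⌊434/355⌋=1 ⌊547/355⌋=1 ⌊660/355⌋=1 ⌊773/355⌋=2 ⌊886/355⌋=2 ⌊999/355⌋=2 ⌊1112/355⌋=3
  n=10…19: ⌊1225/355⌋=3 ⌊1338/355⌋=3 ⌊1451/355⌋=4 ⌊1564/355⌋=4 ⌊1677/355⌋=4 ⌊1790/355⌋=5 ⌊1903/355⌋=5 ⌊2016/355⌋=5 ⌊2129/355⌋=5 ⌊2242/355⌋=6
  n=20…29: ⌊2355/355⌋=6 ⌊2468/355⌋=6 ⌊2581/355⌋=7 ⌊2694/355⌋=7 ⌊2807/355⌋=7 ⌊2920/355⌋=8 ⌊3033/355⌋=8 ⌊3146/355⌋=8 ⌊3259/355⌋=9 ⌊3372/355⌋=9
  n=30…39: ⌊3485/355⌋=9 ⌊3598/355⌋=10 ⌊3711/355⌋=10 ⌊3824/355⌋=10 ⌊3937/355⌋=11 ⌊4050/355⌋=11 ⌊4163/355⌋=11 ⌊4276/355⌋=12 ⌊4389/355⌋=12 ⌊4502/355⌋=12
  n=40…49: ⌊4615/355⌋=13 ⌊4728/355⌋=13 ⌊4841/355⌋=13 ⌊4954/355⌋=13 ⌊5067/355⌋=14 ⌊5180/355⌋=14 ⌊5293/355⌋=14 ⌊5406/355⌋=15 ⌊5519/355⌋=15 ⌊5632/355⌋=15
  n=50…59: ⌊5745/355⌋=16 ⌊5858/355⌋=16 ⌊5971/355⌋=16 ⌊6084/355⌋=17 ⌊6197/355⌋=17 ⌊6310/355⌋=17 ⌊6423/355⌋=18 ⌊6536/355⌋=18 ⌊6649/355⌋=18 ⌊6762/355⌋=19
  n=60…69: ⌊6875/355⌋=19 ⌊6988/355⌋=19 ⌊7101/355⌋=20 ⌊7214/355⌋=20 ⌊7327/355⌋=20 ⌊7440/355⌋=20 ⌊7553/355⌋=21 ⌊7666/355⌋=21 ⌊7779/355⌋=21 ⌊7892/355⌋=22
  n=70…71: ⌊8005/355⌋=22 ⌊8118/355⌋=22
s_n = t_(n+1) − t_n for n = 0 … 70 gives
prefix = 00100100100100100010010010010010010010010001001001001001001001000100100
slide a length-6 window over [0..5] … [65..70] (66 windows); first occurrence of each distinct factor:
  [  0..  5] 001001
  [  1..  6] 010010
  [  2..  7] 100100
  [ 12.. 17] 001000
  [ 13.. 18] 010001
  [ 14.. 19] 100010
  [ 15.. 20] 000100
  (the other 59 windows repeat one of these)
distinct factors: {000100, 001000, 001001, 010001, 010010, 100010, 100100}
count = 7  (Sturmian bound for length 6 is 7)

7


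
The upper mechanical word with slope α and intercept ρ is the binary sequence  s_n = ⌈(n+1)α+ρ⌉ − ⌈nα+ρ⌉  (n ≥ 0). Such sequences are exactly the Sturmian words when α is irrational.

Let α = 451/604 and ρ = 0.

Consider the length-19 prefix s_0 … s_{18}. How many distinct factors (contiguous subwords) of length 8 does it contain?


4

t_n = ⌈(n·451)/604⌉ for n = 0 … 19:
  n=0…9: ⌈0/604⌉=0 ⌈451/604⌉=1 ⌈902/604⌉=2 ⌈1353/604⌉=3 ⌈1804/604⌉=3 ⌈2255/604⌉=4 ⌈2706/604⌉=5 ⌈3157/604⌉=6 ⌈3608/604⌉=6 ⌈4059/604⌉=7
  n=10…19: ⌈4510/604⌉=8 ⌈4961/604⌉=9 ⌈5412/604⌉=9 ⌈5863/604⌉=10 ⌈6314/604⌉=11 ⌈6765/604⌉=12 ⌈7216/604⌉=12 ⌈7667/604⌉=13 ⌈8118/604⌉=14 ⌈8569/604⌉=15
s_n = t_(n+1) − t_n for n = 0 … 18 gives
prefix = 1110111011101110111
slide a length-8 window over [0..7] … [11..18] (12 windows); first occurrence of each distinct factor:
  [  0..  7] 11101110
  [  1..  8] 11011101
  [  2..  9] 10111011
  [  3.. 10] 01110111
  (the other 8 windows repeat one of these)
distinct factors: {01110111, 10111011, 11011101, 11101110}
count = 4  (Sturmian bound for length 8 is 9)


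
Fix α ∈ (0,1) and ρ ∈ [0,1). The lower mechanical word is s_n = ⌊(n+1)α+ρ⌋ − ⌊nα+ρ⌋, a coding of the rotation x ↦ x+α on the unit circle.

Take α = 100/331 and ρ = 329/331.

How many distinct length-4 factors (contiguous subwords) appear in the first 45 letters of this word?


t_n = ⌊(n·100+329)/331⌋ for n = 0 … 45:
  n=0…9: ⌊329/331⌋=0 ⌊429/331⌋=1 ⌊529/331⌋=1 ⌊629/331⌋=1 ⌊729/331⌋=2 ⌊829/331⌋=2 ⌊929/331⌋=2 ⌊1029/331⌋=3 ⌊1129/331⌋=3 ⌊1229/331⌋=3
  n=10…19: ⌊1329/331⌋=4 ⌊1429/331⌋=4 ⌊1529/331⌋=4 ⌊1629/331⌋=4 ⌊1729/331⌋=5 ⌊1829/331⌋=5 ⌊1929/331⌋=5 ⌊2029/331⌋=6 ⌊2129/331⌋=6 ⌊2229/331⌋=6
  n=20…29: ⌊2329/331⌋=7 ⌊2429/331⌋=7 ⌊2529/331⌋=7 ⌊2629/331⌋=7 ⌊2729/331⌋=8 ⌊2829/331⌋=8 ⌊2929/331⌋=8 ⌊3029/331⌋=9 ⌊3129/331⌋=9 ⌊3229/331⌋=9
  n=30…39: ⌊3329/331⌋=10 ⌊3429/331⌋=10 ⌊3529/331⌋=10 ⌊3629/331⌋=10 ⌊3729/331⌋=11 ⌊3829/331⌋=11 ⌊3929/331⌋=11 ⌊4029/331⌋=12 ⌊4129/331⌋=12 ⌊4229/331⌋=12
  n=40…45: ⌊4329/331⌋=13 ⌊4429/331⌋=13 ⌊4529/331⌋=13 ⌊4629/331⌋=13 ⌊4729/331⌋=14 ⌊4829/331⌋=14
s_n = t_(n+1) − t_n for n = 0 … 44 gives
prefix = 100100100100010010010001001001000100100100010
slide a length-4 window over [0..3] … [41..44] (42 windows); first occurrence of each distinct factor:
  [  0..  3] 1001
  [  1..  4] 0010
  [  2..  5] 0100
  [  9.. 12] 1000
  [ 10.. 13] 0001
  (the other 37 windows repeat one of these)
distinct factors: {0001, 0010, 0100, 1000, 1001}
count = 5  (Sturmian bound for length 4 is 5)

5


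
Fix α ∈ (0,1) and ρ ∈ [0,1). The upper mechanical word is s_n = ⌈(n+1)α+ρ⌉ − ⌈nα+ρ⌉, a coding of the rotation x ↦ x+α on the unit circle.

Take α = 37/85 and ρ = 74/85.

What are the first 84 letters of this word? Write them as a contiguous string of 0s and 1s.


n=0: ⌈(1·37+74)/85⌉ − ⌈(0·37+74)/85⌉ = ⌈111/85⌉ − ⌈74/85⌉ = 2 − 1 = 1
n=1: ⌈(2·37+74)/85⌉ − ⌈(1·37+74)/85⌉ = ⌈148/85⌉ − ⌈111/85⌉ = 2 − 2 = 0
n=2: ⌈(3·37+74)/85⌉ − ⌈(2·37+74)/85⌉ = ⌈185/85⌉ − ⌈148/85⌉ = 3 − 2 = 1
n=3: ⌈(4·37+74)/85⌉ − ⌈(3·37+74)/85⌉ = ⌈222/85⌉ − ⌈185/85⌉ = 3 − 3 = 0
n=4: ⌈(5·37+74)/85⌉ − ⌈(4·37+74)/85⌉ = ⌈259/85⌉ − ⌈222/85⌉ = 4 − 3 = 1
n=5: ⌈(6·37+74)/85⌉ − ⌈(5·37+74)/85⌉ = ⌈296/85⌉ − ⌈259/85⌉ = 4 − 4 = 0
n=6: ⌈(7·37+74)/85⌉ − ⌈(6·37+74)/85⌉ = ⌈333/85⌉ − ⌈296/85⌉ = 4 − 4 = 0
n=7: ⌈(8·37+74)/85⌉ − ⌈(7·37+74)/85⌉ = ⌈370/85⌉ − ⌈333/85⌉ = 5 − 4 = 1
n=8: ⌈(9·37+74)/85⌉ − ⌈(8·37+74)/85⌉ = ⌈407/85⌉ − ⌈370/85⌉ = 5 − 5 = 0
n=9: ⌈(10·37+74)/85⌉ − ⌈(9·37+74)/85⌉ = ⌈444/85⌉ − ⌈407/85⌉ = 6 − 5 = 1
n=10: ⌈(11·37+74)/85⌉ − ⌈(10·37+74)/85⌉ = ⌈481/85⌉ − ⌈444/85⌉ = 6 − 6 = 0
n=11: ⌈(12·37+74)/85⌉ − ⌈(11·37+74)/85⌉ = ⌈518/85⌉ − ⌈481/85⌉ = 7 − 6 = 1
n=12: ⌈(13·37+74)/85⌉ − ⌈(12·37+74)/85⌉ = ⌈555/85⌉ − ⌈518/85⌉ = 7 − 7 = 0
n=13: ⌈(14·37+74)/85⌉ − ⌈(13·37+74)/85⌉ = ⌈592/85⌉ − ⌈555/85⌉ = 7 − 7 = 0
n=14: ⌈(15·37+74)/85⌉ − ⌈(14·37+74)/85⌉ = ⌈629/85⌉ − ⌈592/85⌉ = 8 − 7 = 1
n=15: ⌈(16·37+74)/85⌉ − ⌈(15·37+74)/85⌉ = ⌈666/85⌉ − ⌈629/85⌉ = 8 − 8 = 0
n=16: ⌈(17·37+74)/85⌉ − ⌈(16·37+74)/85⌉ = ⌈703/85⌉ − ⌈666/85⌉ = 9 − 8 = 1
n=17: ⌈(18·37+74)/85⌉ − ⌈(17·37+74)/85⌉ = ⌈740/85⌉ − ⌈703/85⌉ = 9 − 9 = 0
n=18: ⌈(19·37+74)/85⌉ − ⌈(18·37+74)/85⌉ = ⌈777/85⌉ − ⌈740/85⌉ = 10 − 9 = 1
n=19: ⌈(20·37+74)/85⌉ − ⌈(19·37+74)/85⌉ = ⌈814/85⌉ − ⌈777/85⌉ = 10 − 10 = 0
n=20: ⌈(21·37+74)/85⌉ − ⌈(20·37+74)/85⌉ = ⌈851/85⌉ − ⌈814/85⌉ = 11 − 10 = 1
n=21: ⌈(22·37+74)/85⌉ − ⌈(21·37+74)/85⌉ = ⌈888/85⌉ − ⌈851/85⌉ = 11 − 11 = 0
n=22: ⌈(23·37+74)/85⌉ − ⌈(22·37+74)/85⌉ = ⌈925/85⌉ − ⌈888/85⌉ = 11 − 11 = 0
n=23: ⌈(24·37+74)/85⌉ − ⌈(23·37+74)/85⌉ = ⌈962/85⌉ − ⌈925/85⌉ = 12 − 11 = 1
n=24: ⌈(25·37+74)/85⌉ − ⌈(24·37+74)/85⌉ = ⌈999/85⌉ − ⌈962/85⌉ = 12 − 12 = 0
n=25: ⌈(26·37+74)/85⌉ − ⌈(25·37+74)/85⌉ = ⌈1036/85⌉ − ⌈999/85⌉ = 13 − 12 = 1
n=26: ⌈(27·37+74)/85⌉ − ⌈(26·37+74)/85⌉ = ⌈1073/85⌉ − ⌈1036/85⌉ = 13 − 13 = 0
n=27: ⌈(28·37+74)/85⌉ − ⌈(27·37+74)/85⌉ = ⌈1110/85⌉ − ⌈1073/85⌉ = 14 − 13 = 1
n=28: ⌈(29·37+74)/85⌉ − ⌈(28·37+74)/85⌉ = ⌈1147/85⌉ − ⌈1110/85⌉ = 14 − 14 = 0
n=29: ⌈(30·37+74)/85⌉ − ⌈(29·37+74)/85⌉ = ⌈1184/85⌉ − ⌈1147/85⌉ = 14 − 14 = 0
n=30: ⌈(31·37+74)/85⌉ − ⌈(30·37+74)/85⌉ = ⌈1221/85⌉ − ⌈1184/85⌉ = 15 − 14 = 1
n=31: ⌈(32·37+74)/85⌉ − ⌈(31·37+74)/85⌉ = ⌈1258/85⌉ − ⌈1221/85⌉ = 15 − 15 = 0
n=32: ⌈(33·37+74)/85⌉ − ⌈(32·37+74)/85⌉ = ⌈1295/85⌉ − ⌈1258/85⌉ = 16 − 15 = 1
n=33: ⌈(34·37+74)/85⌉ − ⌈(33·37+74)/85⌉ = ⌈1332/85⌉ − ⌈1295/85⌉ = 16 − 16 = 0
n=34: ⌈(35·37+74)/85⌉ − ⌈(34·37+74)/85⌉ = ⌈1369/85⌉ − ⌈1332/85⌉ = 17 − 16 = 1
n=35: ⌈(36·37+74)/85⌉ − ⌈(35·37+74)/85⌉ = ⌈1406/85⌉ − ⌈1369/85⌉ = 17 − 17 = 0
n=36: ⌈(37·37+74)/85⌉ − ⌈(36·37+74)/85⌉ = ⌈1443/85⌉ − ⌈1406/85⌉ = 17 − 17 = 0
n=37: ⌈(38·37+74)/85⌉ − ⌈(37·37+74)/85⌉ = ⌈1480/85⌉ − ⌈1443/85⌉ = 18 − 17 = 1
n=38: ⌈(39·37+74)/85⌉ − ⌈(38·37+74)/85⌉ = ⌈1517/85⌉ − ⌈1480/85⌉ = 18 − 18 = 0
n=39: ⌈(40·37+74)/85⌉ − ⌈(39·37+74)/85⌉ = ⌈1554/85⌉ − ⌈1517/85⌉ = 19 − 18 = 1
n=40: ⌈(41·37+74)/85⌉ − ⌈(40·37+74)/85⌉ = ⌈1591/85⌉ − ⌈1554/85⌉ = 19 − 19 = 0
n=41: ⌈(42·37+74)/85⌉ − ⌈(41·37+74)/85⌉ = ⌈1628/85⌉ − ⌈1591/85⌉ = 20 − 19 = 1
n=42: ⌈(43·37+74)/85⌉ − ⌈(42·37+74)/85⌉ = ⌈1665/85⌉ − ⌈1628/85⌉ = 20 − 20 = 0
n=43: ⌈(44·37+74)/85⌉ − ⌈(43·37+74)/85⌉ = ⌈1702/85⌉ − ⌈1665/85⌉ = 21 − 20 = 1
n=44: ⌈(45·37+74)/85⌉ − ⌈(44·37+74)/85⌉ = ⌈1739/85⌉ − ⌈1702/85⌉ = 21 − 21 = 0
n=45: ⌈(46·37+74)/85⌉ − ⌈(45·37+74)/85⌉ = ⌈1776/85⌉ − ⌈1739/85⌉ = 21 − 21 = 0
n=46: ⌈(47·37+74)/85⌉ − ⌈(46·37+74)/85⌉ = ⌈1813/85⌉ − ⌈1776/85⌉ = 22 − 21 = 1
n=47: ⌈(48·37+74)/85⌉ − ⌈(47·37+74)/85⌉ = ⌈1850/85⌉ − ⌈1813/85⌉ = 22 − 22 = 0
n=48: ⌈(49·37+74)/85⌉ − ⌈(48·37+74)/85⌉ = ⌈1887/85⌉ − ⌈1850/85⌉ = 23 − 22 = 1
n=49: ⌈(50·37+74)/85⌉ − ⌈(49·37+74)/85⌉ = ⌈1924/85⌉ − ⌈1887/85⌉ = 23 − 23 = 0
n=50: ⌈(51·37+74)/85⌉ − ⌈(50·37+74)/85⌉ = ⌈1961/85⌉ − ⌈1924/85⌉ = 24 − 23 = 1
n=51: ⌈(52·37+74)/85⌉ − ⌈(51·37+74)/85⌉ = ⌈1998/85⌉ − ⌈1961/85⌉ = 24 − 24 = 0
n=52: ⌈(53·37+74)/85⌉ − ⌈(52·37+74)/85⌉ = ⌈2035/85⌉ − ⌈1998/85⌉ = 24 − 24 = 0
n=53: ⌈(54·37+74)/85⌉ − ⌈(53·37+74)/85⌉ = ⌈2072/85⌉ − ⌈2035/85⌉ = 25 − 24 = 1
n=54: ⌈(55·37+74)/85⌉ − ⌈(54·37+74)/85⌉ = ⌈2109/85⌉ − ⌈2072/85⌉ = 25 − 25 = 0
n=55: ⌈(56·37+74)/85⌉ − ⌈(55·37+74)/85⌉ = ⌈2146/85⌉ − ⌈2109/85⌉ = 26 − 25 = 1
n=56: ⌈(57·37+74)/85⌉ − ⌈(56·37+74)/85⌉ = ⌈2183/85⌉ − ⌈2146/85⌉ = 26 − 26 = 0
n=57: ⌈(58·37+74)/85⌉ − ⌈(57·37+74)/85⌉ = ⌈2220/85⌉ − ⌈2183/85⌉ = 27 − 26 = 1
n=58: ⌈(59·37+74)/85⌉ − ⌈(58·37+74)/85⌉ = ⌈2257/85⌉ − ⌈2220/85⌉ = 27 − 27 = 0
n=59: ⌈(60·37+74)/85⌉ − ⌈(59·37+74)/85⌉ = ⌈2294/85⌉ − ⌈2257/85⌉ = 27 − 27 = 0
n=60: ⌈(61·37+74)/85⌉ − ⌈(60·37+74)/85⌉ = ⌈2331/85⌉ − ⌈2294/85⌉ = 28 − 27 = 1
n=61: ⌈(62·37+74)/85⌉ − ⌈(61·37+74)/85⌉ = ⌈2368/85⌉ − ⌈2331/85⌉ = 28 − 28 = 0
n=62: ⌈(63·37+74)/85⌉ − ⌈(62·37+74)/85⌉ = ⌈2405/85⌉ − ⌈2368/85⌉ = 29 − 28 = 1
n=63: ⌈(64·37+74)/85⌉ − ⌈(63·37+74)/85⌉ = ⌈2442/85⌉ − ⌈2405/85⌉ = 29 − 29 = 0
n=64: ⌈(65·37+74)/85⌉ − ⌈(64·37+74)/85⌉ = ⌈2479/85⌉ − ⌈2442/85⌉ = 30 − 29 = 1
n=65: ⌈(66·37+74)/85⌉ − ⌈(65·37+74)/85⌉ = ⌈2516/85⌉ − ⌈2479/85⌉ = 30 − 30 = 0
n=66: ⌈(67·37+74)/85⌉ − ⌈(66·37+74)/85⌉ = ⌈2553/85⌉ − ⌈2516/85⌉ = 31 − 30 = 1
n=67: ⌈(68·37+74)/85⌉ − ⌈(67·37+74)/85⌉ = ⌈2590/85⌉ − ⌈2553/85⌉ = 31 − 31 = 0
n=68: ⌈(69·37+74)/85⌉ − ⌈(68·37+74)/85⌉ = ⌈2627/85⌉ − ⌈2590/85⌉ = 31 − 31 = 0
n=69: ⌈(70·37+74)/85⌉ − ⌈(69·37+74)/85⌉ = ⌈2664/85⌉ − ⌈2627/85⌉ = 32 − 31 = 1
n=70: ⌈(71·37+74)/85⌉ − ⌈(70·37+74)/85⌉ = ⌈2701/85⌉ − ⌈2664/85⌉ = 32 − 32 = 0
n=71: ⌈(72·37+74)/85⌉ − ⌈(71·37+74)/85⌉ = ⌈2738/85⌉ − ⌈2701/85⌉ = 33 − 32 = 1
n=72: ⌈(73·37+74)/85⌉ − ⌈(72·37+74)/85⌉ = ⌈2775/85⌉ − ⌈2738/85⌉ = 33 − 33 = 0
n=73: ⌈(74·37+74)/85⌉ − ⌈(73·37+74)/85⌉ = ⌈2812/85⌉ − ⌈2775/85⌉ = 34 − 33 = 1
n=74: ⌈(75·37+74)/85⌉ − ⌈(74·37+74)/85⌉ = ⌈2849/85⌉ − ⌈2812/85⌉ = 34 − 34 = 0
n=75: ⌈(76·37+74)/85⌉ − ⌈(75·37+74)/85⌉ = ⌈2886/85⌉ − ⌈2849/85⌉ = 34 − 34 = 0
n=76: ⌈(77·37+74)/85⌉ − ⌈(76·37+74)/85⌉ = ⌈2923/85⌉ − ⌈2886/85⌉ = 35 − 34 = 1
n=77: ⌈(78·37+74)/85⌉ − ⌈(77·37+74)/85⌉ = ⌈2960/85⌉ − ⌈2923/85⌉ = 35 − 35 = 0
n=78: ⌈(79·37+74)/85⌉ − ⌈(78·37+74)/85⌉ = ⌈2997/85⌉ − ⌈2960/85⌉ = 36 − 35 = 1
n=79: ⌈(80·37+74)/85⌉ − ⌈(79·37+74)/85⌉ = ⌈3034/85⌉ − ⌈2997/85⌉ = 36 − 36 = 0
n=80: ⌈(81·37+74)/85⌉ − ⌈(80·37+74)/85⌉ = ⌈3071/85⌉ − ⌈3034/85⌉ = 37 − 36 = 1
n=81: ⌈(82·37+74)/85⌉ − ⌈(81·37+74)/85⌉ = ⌈3108/85⌉ − ⌈3071/85⌉ = 37 − 37 = 0
n=82: ⌈(83·37+74)/85⌉ − ⌈(82·37+74)/85⌉ = ⌈3145/85⌉ − ⌈3108/85⌉ = 37 − 37 = 0
n=83: ⌈(84·37+74)/85⌉ − ⌈(83·37+74)/85⌉ = ⌈3182/85⌉ − ⌈3145/85⌉ = 38 − 37 = 1

101010010101001010101001010100101010010101010010101001010100101010100101010010101001


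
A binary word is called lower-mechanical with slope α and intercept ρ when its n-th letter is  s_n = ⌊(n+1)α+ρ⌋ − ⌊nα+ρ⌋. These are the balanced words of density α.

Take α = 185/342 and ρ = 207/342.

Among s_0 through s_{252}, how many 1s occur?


#1s = Σ_{n=0}^{252} s_n = Σ_{n=0}^{252} (⌊(n+1)α+ρ⌋ − ⌊nα+ρ⌋)
the sum telescopes: every ⌊nα+ρ⌋ with 0 < n < 253 appears once with + and once with −, leaving ⌊253α+ρ⌋ − ⌊0·α+ρ⌋
253α + ρ = (253·185 + 207) / 342 = 47012/342
ρ = 207/342
⌊47012/342⌋ = 137,  ⌊207/342⌋ = 0
#1s = 137 − 0 = 137

137


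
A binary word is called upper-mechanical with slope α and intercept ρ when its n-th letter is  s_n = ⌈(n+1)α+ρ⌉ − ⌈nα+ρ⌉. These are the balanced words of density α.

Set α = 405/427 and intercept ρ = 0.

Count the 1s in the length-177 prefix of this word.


168

#1s = Σ_{n=0}^{176} s_n = Σ_{n=0}^{176} (⌈(n+1)α+ρ⌉ − ⌈nα+ρ⌉)
the sum telescopes: every ⌈nα+ρ⌉ with 0 < n < 177 appears once with + and once with −, leaving ⌈177α+ρ⌉ − ⌈0·α+ρ⌉
177α + ρ = (177·405) / 427 = 71685/427
ρ = 0/427
⌈71685/427⌉ = 168,  ⌈0/427⌉ = 0
#1s = 168 − 0 = 168


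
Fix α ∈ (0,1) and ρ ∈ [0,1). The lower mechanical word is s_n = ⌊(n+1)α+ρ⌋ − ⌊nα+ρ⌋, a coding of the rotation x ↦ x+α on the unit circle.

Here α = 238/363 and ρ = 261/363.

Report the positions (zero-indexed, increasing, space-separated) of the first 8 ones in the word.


n=0: ⌊499/363⌋−⌊261/363⌋ = 1−0 = 1  ← one
n=1: ⌊737/363⌋−⌊499/363⌋ = 2−1 = 1  ← one
n=2: ⌊975/363⌋−⌊737/363⌋ = 2−2 = 0
n=3: ⌊1213/363⌋−⌊975/363⌋ = 3−2 = 1  ← one
n=4: ⌊1451/363⌋−⌊1213/363⌋ = 3−3 = 0
n=5: ⌊1689/363⌋−⌊1451/363⌋ = 4−3 = 1  ← one
n=6: ⌊1927/363⌋−⌊1689/363⌋ = 5−4 = 1  ← one
n=7: ⌊2165/363⌋−⌊1927/363⌋ = 5−5 = 0
n=8: ⌊2403/363⌋−⌊2165/363⌋ = 6−5 = 1  ← one
n=9: ⌊2641/363⌋−⌊2403/363⌋ = 7−6 = 1  ← one
n=10: ⌊2879/363⌋−⌊2641/363⌋ = 7−7 = 0
n=11: ⌊3117/363⌋−⌊2879/363⌋ = 8−7 = 1  ← one
positions of the first 8 ones: 0 1 3 5 6 8 9 11

0 1 3 5 6 8 9 11


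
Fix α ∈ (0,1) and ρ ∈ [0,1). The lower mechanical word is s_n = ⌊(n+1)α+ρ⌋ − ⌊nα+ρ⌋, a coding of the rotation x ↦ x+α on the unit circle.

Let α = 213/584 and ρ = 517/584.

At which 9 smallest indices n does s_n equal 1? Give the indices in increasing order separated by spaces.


n=0: ⌊730/584⌋−⌊517/584⌋ = 1−0 = 1  ← one
n=1: ⌊943/584⌋−⌊730/584⌋ = 1−1 = 0
n=2: ⌊1156/584⌋−⌊943/584⌋ = 1−1 = 0
n=3: ⌊1369/584⌋−⌊1156/584⌋ = 2−1 = 1  ← one
n=4: ⌊1582/584⌋−⌊1369/584⌋ = 2−2 = 0
n=5: ⌊1795/584⌋−⌊1582/584⌋ = 3−2 = 1  ← one
n=6: ⌊2008/584⌋−⌊1795/584⌋ = 3−3 = 0
n=7: ⌊2221/584⌋−⌊2008/584⌋ = 3−3 = 0
n=8: ⌊2434/584⌋−⌊2221/584⌋ = 4−3 = 1  ← one
n=9: ⌊2647/584⌋−⌊2434/584⌋ = 4−4 = 0
n=10: ⌊2860/584⌋−⌊2647/584⌋ = 4−4 = 0
n=11: ⌊3073/584⌋−⌊2860/584⌋ = 5−4 = 1  ← one
n=12: ⌊3286/584⌋−⌊3073/584⌋ = 5−5 = 0
n=13: ⌊3499/584⌋−⌊3286/584⌋ = 5−5 = 0
n=14: ⌊3712/584⌋−⌊3499/584⌋ = 6−5 = 1  ← one
n=15: ⌊3925/584⌋−⌊3712/584⌋ = 6−6 = 0
n=16: ⌊4138/584⌋−⌊3925/584⌋ = 7−6 = 1  ← one
n=17: ⌊4351/584⌋−⌊4138/584⌋ = 7−7 = 0
n=18: ⌊4564/584⌋−⌊4351/584⌋ = 7−7 = 0
n=19: ⌊4777/584⌋−⌊4564/584⌋ = 8−7 = 1  ← one
n=20: ⌊4990/584⌋−⌊4777/584⌋ = 8−8 = 0
n=21: ⌊5203/584⌋−⌊4990/584⌋ = 8−8 = 0
n=22: ⌊5416/584⌋−⌊5203/584⌋ = 9−8 = 1  ← one
positions of the first 9 ones: 0 3 5 8 11 14 16 19 22

0 3 5 8 11 14 16 19 22


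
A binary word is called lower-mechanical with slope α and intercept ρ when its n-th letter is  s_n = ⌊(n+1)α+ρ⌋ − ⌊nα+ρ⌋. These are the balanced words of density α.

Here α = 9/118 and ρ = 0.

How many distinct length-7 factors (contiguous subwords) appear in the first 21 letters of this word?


t_n = ⌊(n·9)/118⌋ for n = 0 … 21:
  n=0…9: ⌊0/118⌋=0 ⌊9/118⌋=0 ⌊18/118⌋=0 ⌊27/118⌋=0 ⌊36/118⌋=0 ⌊45/118⌋=0 ⌊54/118⌋=0 ⌊63/118⌋=0 ⌊72/118⌋=0 ⌊81/118⌋=0
  n=10…19: ⌊90/118⌋=0 ⌊99/118⌋=0 ⌊108/118⌋=0 ⌊117/118⌋=0 ⌊126/118⌋=1 ⌊135/118⌋=1 ⌊144/118⌋=1 ⌊153/118⌋=1 ⌊162/118⌋=1 ⌊171/118⌋=1
  n=20…21: ⌊180/118⌋=1 ⌊189/118⌋=1
s_n = t_(n+1) − t_n for n = 0 … 20 gives
prefix = 000000000000010000000
slide a length-7 window over [0..6] … [14..20] (15 windows); first occurrence of each distinct factor:
  [  0..  6] 0000000
  [  7.. 13] 0000001
  [  8.. 14] 0000010
  [  9.. 15] 0000100
  [ 10.. 16] 0001000
  [ 11.. 17] 0010000
  [ 12.. 18] 0100000
  [ 13.. 19] 1000000
  (the other 7 windows repeat one of these)
distinct factors: {0000000, 0000001, 0000010, 0000100, 0001000, 0010000, 0100000, 1000000}
count = 8  (Sturmian bound for length 7 is 8)

8


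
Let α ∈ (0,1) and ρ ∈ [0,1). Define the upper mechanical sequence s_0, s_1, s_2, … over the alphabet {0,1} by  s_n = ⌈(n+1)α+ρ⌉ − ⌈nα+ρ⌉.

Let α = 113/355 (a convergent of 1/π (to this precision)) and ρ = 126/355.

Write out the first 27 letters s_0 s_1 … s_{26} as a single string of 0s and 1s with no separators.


001001001001001001001000100

n=0: ⌈(1·113+126)/355⌉ − ⌈(0·113+126)/355⌉ = ⌈239/355⌉ − ⌈126/355⌉ = 1 − 1 = 0
n=1: ⌈(2·113+126)/355⌉ − ⌈(1·113+126)/355⌉ = ⌈352/355⌉ − ⌈239/355⌉ = 1 − 1 = 0
n=2: ⌈(3·113+126)/355⌉ − ⌈(2·113+126)/355⌉ = ⌈465/355⌉ − ⌈352/355⌉ = 2 − 1 = 1
n=3: ⌈(4·113+126)/355⌉ − ⌈(3·113+126)/355⌉ = ⌈578/355⌉ − ⌈465/355⌉ = 2 − 2 = 0
n=4: ⌈(5·113+126)/355⌉ − ⌈(4·113+126)/355⌉ = ⌈691/355⌉ − ⌈578/355⌉ = 2 − 2 = 0
n=5: ⌈(6·113+126)/355⌉ − ⌈(5·113+126)/355⌉ = ⌈804/355⌉ − ⌈691/355⌉ = 3 − 2 = 1
n=6: ⌈(7·113+126)/355⌉ − ⌈(6·113+126)/355⌉ = ⌈917/355⌉ − ⌈804/355⌉ = 3 − 3 = 0
n=7: ⌈(8·113+126)/355⌉ − ⌈(7·113+126)/355⌉ = ⌈1030/355⌉ − ⌈917/355⌉ = 3 − 3 = 0
n=8: ⌈(9·113+126)/355⌉ − ⌈(8·113+126)/355⌉ = ⌈1143/355⌉ − ⌈1030/355⌉ = 4 − 3 = 1
n=9: ⌈(10·113+126)/355⌉ − ⌈(9·113+126)/355⌉ = ⌈1256/355⌉ − ⌈1143/355⌉ = 4 − 4 = 0
n=10: ⌈(11·113+126)/355⌉ − ⌈(10·113+126)/355⌉ = ⌈1369/355⌉ − ⌈1256/355⌉ = 4 − 4 = 0
n=11: ⌈(12·113+126)/355⌉ − ⌈(11·113+126)/355⌉ = ⌈1482/355⌉ − ⌈1369/355⌉ = 5 − 4 = 1
n=12: ⌈(13·113+126)/355⌉ − ⌈(12·113+126)/355⌉ = ⌈1595/355⌉ − ⌈1482/355⌉ = 5 − 5 = 0
n=13: ⌈(14·113+126)/355⌉ − ⌈(13·113+126)/355⌉ = ⌈1708/355⌉ − ⌈1595/355⌉ = 5 − 5 = 0
n=14: ⌈(15·113+126)/355⌉ − ⌈(14·113+126)/355⌉ = ⌈1821/355⌉ − ⌈1708/355⌉ = 6 − 5 = 1
n=15: ⌈(16·113+126)/355⌉ − ⌈(15·113+126)/355⌉ = ⌈1934/355⌉ − ⌈1821/355⌉ = 6 − 6 = 0
n=16: ⌈(17·113+126)/355⌉ − ⌈(16·113+126)/355⌉ = ⌈2047/355⌉ − ⌈1934/355⌉ = 6 − 6 = 0
n=17: ⌈(18·113+126)/355⌉ − ⌈(17·113+126)/355⌉ = ⌈2160/355⌉ − ⌈2047/355⌉ = 7 − 6 = 1
n=18: ⌈(19·113+126)/355⌉ − ⌈(18·113+126)/355⌉ = ⌈2273/355⌉ − ⌈2160/355⌉ = 7 − 7 = 0
n=19: ⌈(20·113+126)/355⌉ − ⌈(19·113+126)/355⌉ = ⌈2386/355⌉ − ⌈2273/355⌉ = 7 − 7 = 0
n=20: ⌈(21·113+126)/355⌉ − ⌈(20·113+126)/355⌉ = ⌈2499/355⌉ − ⌈2386/355⌉ = 8 − 7 = 1
n=21: ⌈(22·113+126)/355⌉ − ⌈(21·113+126)/355⌉ = ⌈2612/355⌉ − ⌈2499/355⌉ = 8 − 8 = 0
n=22: ⌈(23·113+126)/355⌉ − ⌈(22·113+126)/355⌉ = ⌈2725/355⌉ − ⌈2612/355⌉ = 8 − 8 = 0
n=23: ⌈(24·113+126)/355⌉ − ⌈(23·113+126)/355⌉ = ⌈2838/355⌉ − ⌈2725/355⌉ = 8 − 8 = 0
n=24: ⌈(25·113+126)/355⌉ − ⌈(24·113+126)/355⌉ = ⌈2951/355⌉ − ⌈2838/355⌉ = 9 − 8 = 1
n=25: ⌈(26·113+126)/355⌉ − ⌈(25·113+126)/355⌉ = ⌈3064/355⌉ − ⌈2951/355⌉ = 9 − 9 = 0
n=26: ⌈(27·113+126)/355⌉ − ⌈(26·113+126)/355⌉ = ⌈3177/355⌉ − ⌈3064/355⌉ = 9 − 9 = 0


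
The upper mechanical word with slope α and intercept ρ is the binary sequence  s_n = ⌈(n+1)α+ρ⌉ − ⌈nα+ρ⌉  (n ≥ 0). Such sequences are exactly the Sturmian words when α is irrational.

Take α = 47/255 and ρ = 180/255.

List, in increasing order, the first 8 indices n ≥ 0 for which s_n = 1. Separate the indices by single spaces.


1 7 12 17 23 28 34 39

n=0: ⌈227/255⌉−⌈180/255⌉ = 1−1 = 0
n=1: ⌈274/255⌉−⌈227/255⌉ = 2−1 = 1  ← one
n=2: ⌈321/255⌉−⌈274/255⌉ = 2−2 = 0
n=3: ⌈368/255⌉−⌈321/255⌉ = 2−2 = 0
n=4: ⌈415/255⌉−⌈368/255⌉ = 2−2 = 0
n=5: ⌈462/255⌉−⌈415/255⌉ = 2−2 = 0
n=6: ⌈509/255⌉−⌈462/255⌉ = 2−2 = 0
n=7: ⌈556/255⌉−⌈509/255⌉ = 3−2 = 1  ← one
n=8: ⌈603/255⌉−⌈556/255⌉ = 3−3 = 0
n=9: ⌈650/255⌉−⌈603/255⌉ = 3−3 = 0
n=10: ⌈697/255⌉−⌈650/255⌉ = 3−3 = 0
n=11: ⌈744/255⌉−⌈697/255⌉ = 3−3 = 0
n=12: ⌈791/255⌉−⌈744/255⌉ = 4−3 = 1  ← one
n=13: ⌈838/255⌉−⌈791/255⌉ = 4−4 = 0
n=14: ⌈885/255⌉−⌈838/255⌉ = 4−4 = 0
n=15: ⌈932/255⌉−⌈885/255⌉ = 4−4 = 0
n=16: ⌈979/255⌉−⌈932/255⌉ = 4−4 = 0
n=17: ⌈1026/255⌉−⌈979/255⌉ = 5−4 = 1  ← one
n=18: ⌈1073/255⌉−⌈1026/255⌉ = 5−5 = 0
n=19: ⌈1120/255⌉−⌈1073/255⌉ = 5−5 = 0
n=20: ⌈1167/255⌉−⌈1120/255⌉ = 5−5 = 0
n=21: ⌈1214/255⌉−⌈1167/255⌉ = 5−5 = 0
n=22: ⌈1261/255⌉−⌈1214/255⌉ = 5−5 = 0
n=23: ⌈1308/255⌉−⌈1261/255⌉ = 6−5 = 1  ← one
n=24: ⌈1355/255⌉−⌈1308/255⌉ = 6−6 = 0
n=25: ⌈1402/255⌉−⌈1355/255⌉ = 6−6 = 0
n=26: ⌈1449/255⌉−⌈1402/255⌉ = 6−6 = 0
n=27: ⌈1496/255⌉−⌈1449/255⌉ = 6−6 = 0
n=28: ⌈1543/255⌉−⌈1496/255⌉ = 7−6 = 1  ← one
n=29: ⌈1590/255⌉−⌈1543/255⌉ = 7−7 = 0
n=30: ⌈1637/255⌉−⌈1590/255⌉ = 7−7 = 0
n=31: ⌈1684/255⌉−⌈1637/255⌉ = 7−7 = 0
n=32: ⌈1731/255⌉−⌈1684/255⌉ = 7−7 = 0
n=33: ⌈1778/255⌉−⌈1731/255⌉ = 7−7 = 0
n=34: ⌈1825/255⌉−⌈1778/255⌉ = 8−7 = 1  ← one
n=35: ⌈1872/255⌉−⌈1825/255⌉ = 8−8 = 0
n=36: ⌈1919/255⌉−⌈1872/255⌉ = 8−8 = 0
n=37: ⌈1966/255⌉−⌈1919/255⌉ = 8−8 = 0
n=38: ⌈2013/255⌉−⌈1966/255⌉ = 8−8 = 0
n=39: ⌈2060/255⌉−⌈2013/255⌉ = 9−8 = 1  ← one
positions of the first 8 ones: 1 7 12 17 23 28 34 39


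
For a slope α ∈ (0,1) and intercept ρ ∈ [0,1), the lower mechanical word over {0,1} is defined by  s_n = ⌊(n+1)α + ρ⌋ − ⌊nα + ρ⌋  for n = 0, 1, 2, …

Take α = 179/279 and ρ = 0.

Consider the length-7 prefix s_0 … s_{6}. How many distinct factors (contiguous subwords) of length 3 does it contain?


t_n = ⌊(n·179)/279⌋ for n = 0 … 7:
  n=0…7: ⌊0/279⌋=0 ⌊179/279⌋=0 ⌊358/279⌋=1 ⌊537/279⌋=1 ⌊716/279⌋=2 ⌊895/279⌋=3 ⌊1074/279⌋=3 ⌊1253/279⌋=4
s_n = t_(n+1) − t_n for n = 0 … 6 gives
prefix = 0101101
slide a length-3 window over [0..2] … [4..6] (5 windows); first occurrence of each distinct factor:
  [  0..  2] 010
  [  1..  3] 101
  [  2..  4] 011
  [  3..  5] 110
  (the other 1 window repeats one of these)
distinct factors: {010, 011, 101, 110}
count = 4  (Sturmian bound for length 3 is 4)

4


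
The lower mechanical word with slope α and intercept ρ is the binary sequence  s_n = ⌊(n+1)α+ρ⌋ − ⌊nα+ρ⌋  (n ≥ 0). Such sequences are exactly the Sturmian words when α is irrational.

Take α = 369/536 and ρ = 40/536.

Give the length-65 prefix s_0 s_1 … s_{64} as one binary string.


n=0: ⌊(1·369+40)/536⌋ − ⌊(0·369+40)/536⌋ = ⌊409/536⌋ − ⌊40/536⌋ = 0 − 0 = 0
n=1: ⌊(2·369+40)/536⌋ − ⌊(1·369+40)/536⌋ = ⌊778/536⌋ − ⌊409/536⌋ = 1 − 0 = 1
n=2: ⌊(3·369+40)/536⌋ − ⌊(2·369+40)/536⌋ = ⌊1147/536⌋ − ⌊778/536⌋ = 2 − 1 = 1
n=3: ⌊(4·369+40)/536⌋ − ⌊(3·369+40)/536⌋ = ⌊1516/536⌋ − ⌊1147/536⌋ = 2 − 2 = 0
n=4: ⌊(5·369+40)/536⌋ − ⌊(4·369+40)/536⌋ = ⌊1885/536⌋ − ⌊1516/536⌋ = 3 − 2 = 1
n=5: ⌊(6·369+40)/536⌋ − ⌊(5·369+40)/536⌋ = ⌊2254/536⌋ − ⌊1885/536⌋ = 4 − 3 = 1
n=6: ⌊(7·369+40)/536⌋ − ⌊(6·369+40)/536⌋ = ⌊2623/536⌋ − ⌊2254/536⌋ = 4 − 4 = 0
n=7: ⌊(8·369+40)/536⌋ − ⌊(7·369+40)/536⌋ = ⌊2992/536⌋ − ⌊2623/536⌋ = 5 − 4 = 1
n=8: ⌊(9·369+40)/536⌋ − ⌊(8·369+40)/536⌋ = ⌊3361/536⌋ − ⌊2992/536⌋ = 6 − 5 = 1
n=9: ⌊(10·369+40)/536⌋ − ⌊(9·369+40)/536⌋ = ⌊3730/536⌋ − ⌊3361/536⌋ = 6 − 6 = 0
n=10: ⌊(11·369+40)/536⌋ − ⌊(10·369+40)/536⌋ = ⌊4099/536⌋ − ⌊3730/536⌋ = 7 − 6 = 1
n=11: ⌊(12·369+40)/536⌋ − ⌊(11·369+40)/536⌋ = ⌊4468/536⌋ − ⌊4099/536⌋ = 8 − 7 = 1
n=12: ⌊(13·369+40)/536⌋ − ⌊(12·369+40)/536⌋ = ⌊4837/536⌋ − ⌊4468/536⌋ = 9 − 8 = 1
n=13: ⌊(14·369+40)/536⌋ − ⌊(13·369+40)/536⌋ = ⌊5206/536⌋ − ⌊4837/536⌋ = 9 − 9 = 0
n=14: ⌊(15·369+40)/536⌋ − ⌊(14·369+40)/536⌋ = ⌊5575/536⌋ − ⌊5206/536⌋ = 10 − 9 = 1
n=15: ⌊(16·369+40)/536⌋ − ⌊(15·369+40)/536⌋ = ⌊5944/536⌋ − ⌊5575/536⌋ = 11 − 10 = 1
n=16: ⌊(17·369+40)/536⌋ − ⌊(16·369+40)/536⌋ = ⌊6313/536⌋ − ⌊5944/536⌋ = 11 − 11 = 0
n=17: ⌊(18·369+40)/536⌋ − ⌊(17·369+40)/536⌋ = ⌊6682/536⌋ − ⌊6313/536⌋ = 12 − 11 = 1
n=18: ⌊(19·369+40)/536⌋ − ⌊(18·369+40)/536⌋ = ⌊7051/536⌋ − ⌊6682/536⌋ = 13 − 12 = 1
n=19: ⌊(20·369+40)/536⌋ − ⌊(19·369+40)/536⌋ = ⌊7420/536⌋ − ⌊7051/536⌋ = 13 − 13 = 0
n=20: ⌊(21·369+40)/536⌋ − ⌊(20·369+40)/536⌋ = ⌊7789/536⌋ − ⌊7420/536⌋ = 14 − 13 = 1
n=21: ⌊(22·369+40)/536⌋ − ⌊(21·369+40)/536⌋ = ⌊8158/536⌋ − ⌊7789/536⌋ = 15 − 14 = 1
n=22: ⌊(23·369+40)/536⌋ − ⌊(22·369+40)/536⌋ = ⌊8527/536⌋ − ⌊8158/536⌋ = 15 − 15 = 0
n=23: ⌊(24·369+40)/536⌋ − ⌊(23·369+40)/536⌋ = ⌊8896/536⌋ − ⌊8527/536⌋ = 16 − 15 = 1
n=24: ⌊(25·369+40)/536⌋ − ⌊(24·369+40)/536⌋ = ⌊9265/536⌋ − ⌊8896/536⌋ = 17 − 16 = 1
n=25: ⌊(26·369+40)/536⌋ − ⌊(25·369+40)/536⌋ = ⌊9634/536⌋ − ⌊9265/536⌋ = 17 − 17 = 0
n=26: ⌊(27·369+40)/536⌋ − ⌊(26·369+40)/536⌋ = ⌊10003/536⌋ − ⌊9634/536⌋ = 18 − 17 = 1
n=27: ⌊(28·369+40)/536⌋ − ⌊(27·369+40)/536⌋ = ⌊10372/536⌋ − ⌊10003/536⌋ = 19 − 18 = 1
n=28: ⌊(29·369+40)/536⌋ − ⌊(28·369+40)/536⌋ = ⌊10741/536⌋ − ⌊10372/536⌋ = 20 − 19 = 1
n=29: ⌊(30·369+40)/536⌋ − ⌊(29·369+40)/536⌋ = ⌊11110/536⌋ − ⌊10741/536⌋ = 20 − 20 = 0
n=30: ⌊(31·369+40)/536⌋ − ⌊(30·369+40)/536⌋ = ⌊11479/536⌋ − ⌊11110/536⌋ = 21 − 20 = 1
n=31: ⌊(32·369+40)/536⌋ − ⌊(31·369+40)/536⌋ = ⌊11848/536⌋ − ⌊11479/536⌋ = 22 − 21 = 1
n=32: ⌊(33·369+40)/536⌋ − ⌊(32·369+40)/536⌋ = ⌊12217/536⌋ − ⌊11848/536⌋ = 22 − 22 = 0
n=33: ⌊(34·369+40)/536⌋ − ⌊(33·369+40)/536⌋ = ⌊12586/536⌋ − ⌊12217/536⌋ = 23 − 22 = 1
n=34: ⌊(35·369+40)/536⌋ − ⌊(34·369+40)/536⌋ = ⌊12955/536⌋ − ⌊12586/536⌋ = 24 − 23 = 1
n=35: ⌊(36·369+40)/536⌋ − ⌊(35·369+40)/536⌋ = ⌊13324/536⌋ − ⌊12955/536⌋ = 24 − 24 = 0
n=36: ⌊(37·369+40)/536⌋ − ⌊(36·369+40)/536⌋ = ⌊13693/536⌋ − ⌊13324/536⌋ = 25 − 24 = 1
n=37: ⌊(38·369+40)/536⌋ − ⌊(37·369+40)/536⌋ = ⌊14062/536⌋ − ⌊13693/536⌋ = 26 − 25 = 1
n=38: ⌊(39·369+40)/536⌋ − ⌊(38·369+40)/536⌋ = ⌊14431/536⌋ − ⌊14062/536⌋ = 26 − 26 = 0
n=39: ⌊(40·369+40)/536⌋ − ⌊(39·369+40)/536⌋ = ⌊14800/536⌋ − ⌊14431/536⌋ = 27 − 26 = 1
n=40: ⌊(41·369+40)/536⌋ − ⌊(40·369+40)/536⌋ = ⌊15169/536⌋ − ⌊14800/536⌋ = 28 − 27 = 1
n=41: ⌊(42·369+40)/536⌋ − ⌊(41·369+40)/536⌋ = ⌊15538/536⌋ − ⌊15169/536⌋ = 28 − 28 = 0
n=42: ⌊(43·369+40)/536⌋ − ⌊(42·369+40)/536⌋ = ⌊15907/536⌋ − ⌊15538/536⌋ = 29 − 28 = 1
n=43: ⌊(44·369+40)/536⌋ − ⌊(43·369+40)/536⌋ = ⌊16276/536⌋ − ⌊15907/536⌋ = 30 − 29 = 1
n=44: ⌊(45·369+40)/536⌋ − ⌊(44·369+40)/536⌋ = ⌊16645/536⌋ − ⌊16276/536⌋ = 31 − 30 = 1
n=45: ⌊(46·369+40)/536⌋ − ⌊(45·369+40)/536⌋ = ⌊17014/536⌋ − ⌊16645/536⌋ = 31 − 31 = 0
n=46: ⌊(47·369+40)/536⌋ − ⌊(46·369+40)/536⌋ = ⌊17383/536⌋ − ⌊17014/536⌋ = 32 − 31 = 1
n=47: ⌊(48·369+40)/536⌋ − ⌊(47·369+40)/536⌋ = ⌊17752/536⌋ − ⌊17383/536⌋ = 33 − 32 = 1
n=48: ⌊(49·369+40)/536⌋ − ⌊(48·369+40)/536⌋ = ⌊18121/536⌋ − ⌊17752/536⌋ = 33 − 33 = 0
n=49: ⌊(50·369+40)/536⌋ − ⌊(49·369+40)/536⌋ = ⌊18490/536⌋ − ⌊18121/536⌋ = 34 − 33 = 1
n=50: ⌊(51·369+40)/536⌋ − ⌊(50·369+40)/536⌋ = ⌊18859/536⌋ − ⌊18490/536⌋ = 35 − 34 = 1
n=51: ⌊(52·369+40)/536⌋ − ⌊(51·369+40)/536⌋ = ⌊19228/536⌋ − ⌊18859/536⌋ = 35 − 35 = 0
n=52: ⌊(53·369+40)/536⌋ − ⌊(52·369+40)/536⌋ = ⌊19597/536⌋ − ⌊19228/536⌋ = 36 − 35 = 1
n=53: ⌊(54·369+40)/536⌋ − ⌊(53·369+40)/536⌋ = ⌊19966/536⌋ − ⌊19597/536⌋ = 37 − 36 = 1
n=54: ⌊(55·369+40)/536⌋ − ⌊(54·369+40)/536⌋ = ⌊20335/536⌋ − ⌊19966/536⌋ = 37 − 37 = 0
n=55: ⌊(56·369+40)/536⌋ − ⌊(55·369+40)/536⌋ = ⌊20704/536⌋ − ⌊20335/536⌋ = 38 − 37 = 1
n=56: ⌊(57·369+40)/536⌋ − ⌊(56·369+40)/536⌋ = ⌊21073/536⌋ − ⌊20704/536⌋ = 39 − 38 = 1
n=57: ⌊(58·369+40)/536⌋ − ⌊(57·369+40)/536⌋ = ⌊21442/536⌋ − ⌊21073/536⌋ = 40 − 39 = 1
n=58: ⌊(59·369+40)/536⌋ − ⌊(58·369+40)/536⌋ = ⌊21811/536⌋ − ⌊21442/536⌋ = 40 − 40 = 0
n=59: ⌊(60·369+40)/536⌋ − ⌊(59·369+40)/536⌋ = ⌊22180/536⌋ − ⌊21811/536⌋ = 41 − 40 = 1
n=60: ⌊(61·369+40)/536⌋ − ⌊(60·369+40)/536⌋ = ⌊22549/536⌋ − ⌊22180/536⌋ = 42 − 41 = 1
n=61: ⌊(62·369+40)/536⌋ − ⌊(61·369+40)/536⌋ = ⌊22918/536⌋ − ⌊22549/536⌋ = 42 − 42 = 0
n=62: ⌊(63·369+40)/536⌋ − ⌊(62·369+40)/536⌋ = ⌊23287/536⌋ − ⌊22918/536⌋ = 43 − 42 = 1
n=63: ⌊(64·369+40)/536⌋ − ⌊(63·369+40)/536⌋ = ⌊23656/536⌋ − ⌊23287/536⌋ = 44 − 43 = 1
n=64: ⌊(65·369+40)/536⌋ − ⌊(64·369+40)/536⌋ = ⌊24025/536⌋ − ⌊23656/536⌋ = 44 − 44 = 0

01101101101110110110110110111011011011011011101101101101110110110


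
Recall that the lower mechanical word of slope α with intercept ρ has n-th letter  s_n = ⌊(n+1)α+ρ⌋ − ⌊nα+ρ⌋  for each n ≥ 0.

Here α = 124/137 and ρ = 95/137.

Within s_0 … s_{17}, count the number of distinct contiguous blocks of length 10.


t_n = ⌊(n·124+95)/137⌋ for n = 0 … 18:
  n=0…9: ⌊95/137⌋=0 ⌊219/137⌋=1 ⌊343/137⌋=2 ⌊467/137⌋=3 ⌊591/137⌋=4 ⌊715/137⌋=5 ⌊839/137⌋=6 ⌊963/137⌋=7 ⌊1087/137⌋=7 ⌊1211/137⌋=8
  n=10…18: ⌊1335/137⌋=9 ⌊1459/137⌋=10 ⌊1583/137⌋=11 ⌊1707/137⌋=12 ⌊1831/137⌋=13 ⌊1955/137⌋=14 ⌊2079/137⌋=15 ⌊2203/137⌋=16 ⌊2327/137⌋=16
s_n = t_(n+1) − t_n for n = 0 … 17 gives
prefix = 111111101111111110
slide a length-10 window over [0..9] … [8..17] (9 windows); first occurrence of each distinct factor:
  [  0..  9] 1111111011
  [  1.. 10] 1111110111
  [  2.. 11] 1111101111
  [  3.. 12] 1111011111
  [  4.. 13] 1110111111
  [  5.. 14] 1101111111
  [  6.. 15] 1011111111
  [  7.. 16] 0111111111
  [  8.. 17] 1111111110
distinct factors: {0111111111, 1011111111, 1101111111, 1110111111, 1111011111, 1111101111, 1111110111, 1111111011, 1111111110}
count = 9  (Sturmian bound for length 10 is 11)

9


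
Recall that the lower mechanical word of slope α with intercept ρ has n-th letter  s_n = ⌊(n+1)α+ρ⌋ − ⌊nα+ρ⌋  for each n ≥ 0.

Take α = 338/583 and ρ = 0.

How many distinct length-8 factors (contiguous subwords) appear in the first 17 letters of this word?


t_n = ⌊(n·338)/583⌋ for n = 0 … 17:
  n=0…9: ⌊0/583⌋=0 ⌊338/583⌋=0 ⌊676/583⌋=1 ⌊1014/583⌋=1 ⌊1352/583⌋=2 ⌊1690/583⌋=2 ⌊2028/583⌋=3 ⌊2366/583⌋=4 ⌊2704/583⌋=4 ⌊3042/583⌋=5
  n=10…17: ⌊3380/583⌋=5 ⌊3718/583⌋=6 ⌊4056/583⌋=6 ⌊4394/583⌋=7 ⌊4732/583⌋=8 ⌊5070/583⌋=8 ⌊5408/583⌋=9 ⌊5746/583⌋=9
s_n = t_(n+1) − t_n for n = 0 … 16 gives
prefix = 01010110101011010
slide a length-8 window over [0..7] … [9..16] (10 windows); first occurrence of each distinct factor:
  [  0..  7] 01010110
  [  1..  8] 10101101
  [  2..  9] 01011010
  [  3.. 10] 10110101
  [  4.. 11] 01101010
  [  5.. 12] 11010101
  [  6.. 13] 10101011
  (the other 3 windows repeat one of these)
distinct factors: {01010110, 01011010, 01101010, 10101011, 10101101, 10110101, 11010101}
count = 7  (Sturmian bound for length 8 is 9)

7
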